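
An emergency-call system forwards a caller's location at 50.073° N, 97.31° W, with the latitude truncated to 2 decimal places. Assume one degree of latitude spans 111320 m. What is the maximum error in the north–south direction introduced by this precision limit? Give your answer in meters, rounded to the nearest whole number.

Truncating at 2 decimal places can drop up to a full unit in the last place, so the latitude may be off by as much as 0.01°.
Along the meridian that is 0.01° × 111320 m/° = 1113.2 m.

1113 meters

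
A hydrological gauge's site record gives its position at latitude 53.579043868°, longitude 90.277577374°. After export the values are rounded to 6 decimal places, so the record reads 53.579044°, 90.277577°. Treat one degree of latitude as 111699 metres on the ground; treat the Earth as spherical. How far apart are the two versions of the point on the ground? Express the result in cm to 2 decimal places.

2.89 cm

Δlat = 53.579043868 − 53.579044 = -0.000000132°; Δlon = 90.277577374 − 90.277577 = +0.000000374°.
North–south shift: -0.000000132 × 111699 = -0.0147443 m.
East–west at this latitude: 0.000000374° × 111699 × cos 53.579° ≈ 0.000000374 × 66317.2 = 0.0248026 m.
Distance: √(0.0147443² + 0.0248026²) ≈ 0.0288542 m.
That is 0.0288542 m = 2.8854 cm.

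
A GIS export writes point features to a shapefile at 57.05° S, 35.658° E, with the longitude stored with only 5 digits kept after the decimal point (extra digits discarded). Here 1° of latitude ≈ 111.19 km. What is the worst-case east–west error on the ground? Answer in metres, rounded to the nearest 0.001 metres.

Truncating at 5 decimal places can drop up to a full unit in the last place, so the longitude may be off by as much as 1e-05°.
At latitude 57.05° a degree of longitude spans 111190 m × cos 57.05° = 111190 × 0.5439 ≈ 60477 m.
Maximum E–W displacement: 1e-05 × 60477 = 0.60477 m.

0.605 metres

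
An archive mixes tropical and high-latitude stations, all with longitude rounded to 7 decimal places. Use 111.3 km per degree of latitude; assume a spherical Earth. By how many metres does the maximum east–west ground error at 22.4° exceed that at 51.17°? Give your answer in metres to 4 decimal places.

Rounding to 7 decimal places leaves the longitude within ±5e-08° of the true value.
At 22.4°: 5e-08° × 111300 × cos 22.4° = 5e-08 × 111300 × 0.9245 ≈ 0.0051451 m.
Error at 51.17° = 5e-08° × 111300 × cos 51.17° ≈ 0.005565 × 0.6270 = 0.0034893 m.
Difference: 0.0051451 − 0.0034893 = 0.0016558 m.

0.0017 metres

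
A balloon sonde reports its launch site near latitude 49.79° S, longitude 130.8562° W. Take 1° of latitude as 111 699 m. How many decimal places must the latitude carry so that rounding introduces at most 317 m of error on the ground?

3

One degree of latitude covers 111699 m.
With N decimal places the half-ulp bound is 0.5·10⁻ᴺ°, or 0.5·10⁻ᴺ × 111699 m on the ground.
Need 0.5 × 111699 × 10⁻ᴺ ≤ 317 → 10⁻ᴺ ≤ 5.676e-03, so N ≥ 2.25.
At 2 places the error can reach 558 m, but 3 places keeps it to 55.8 m.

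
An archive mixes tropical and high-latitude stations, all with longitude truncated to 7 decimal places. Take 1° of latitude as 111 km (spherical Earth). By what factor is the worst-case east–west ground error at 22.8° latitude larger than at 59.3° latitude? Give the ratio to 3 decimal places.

Truncating at 7 decimal places can drop up to a full unit in the last place, so the longitude may be off by as much as 1e-07°.
Error at 22.8° = 1e-07° × 111000 × cos 22.8° ≈ 0.0111 × 0.9219 = 0.010233 m.
Error at 59.3° = 1e-07° × 111000 × cos 59.3° ≈ 0.0111 × 0.5105 = 0.005667 m.
The ratio reduces to cos 22.8° / cos 59.3° = 0.9219/0.5105 ≈ 1.8057.

1.806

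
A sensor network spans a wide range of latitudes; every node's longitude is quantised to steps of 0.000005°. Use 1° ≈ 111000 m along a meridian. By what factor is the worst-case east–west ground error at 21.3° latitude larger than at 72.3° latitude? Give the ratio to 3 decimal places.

3.064

With a 0.000005° grid the true value lies within half a step, ±0.000005°/2 = ±2.5e-06°, of the stored one.
Error at 21.3° = 2.5e-06° × 111000 × cos 21.3° ≈ 0.2775 × 0.9317 = 0.25854 m.
At 72.3°: 2.5e-06° × 111000 × cos 72.3° = 2.5e-06 × 111000 × 0.3040 ≈ 0.084369 m.
The ratio reduces to cos 21.3° / cos 72.3° = 0.9317/0.3040 ≈ 3.0644.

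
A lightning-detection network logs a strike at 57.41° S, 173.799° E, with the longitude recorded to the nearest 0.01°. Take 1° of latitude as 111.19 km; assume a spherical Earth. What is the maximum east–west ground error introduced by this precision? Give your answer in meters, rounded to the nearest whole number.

299 meters

Rounding to 2 decimal places leaves the longitude within ±0.005° of the true value.
Parallels shrink by cos φ, so at 57.41° a degree of longitude is 111190 × 0.5386 ≈ 59889.6 m.
East–west error: 0.005° × 59889.6 m/° ≈ 299.448 m.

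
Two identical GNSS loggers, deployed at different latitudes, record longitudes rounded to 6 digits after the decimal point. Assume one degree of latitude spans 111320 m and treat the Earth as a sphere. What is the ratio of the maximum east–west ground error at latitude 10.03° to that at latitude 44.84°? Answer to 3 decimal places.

Rounding to 6 decimal places leaves the longitude within ±5e-07° of the true value.
At 10.03°: 5e-07° × 111320 × cos 10.03° = 5e-07 × 111320 × 0.9847 ≈ 0.054809 m.
Error at 44.84° = 5e-07° × 111320 × cos 44.84° ≈ 0.05566 × 0.7091 = 0.039467 m.
Ratio: 0.054809 / 0.039467 = cos 10.03° / cos 44.84° ≈ 1.3887.

1.389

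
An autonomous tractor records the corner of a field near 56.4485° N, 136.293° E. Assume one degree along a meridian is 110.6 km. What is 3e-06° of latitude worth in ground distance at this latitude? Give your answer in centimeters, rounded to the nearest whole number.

33 centimeters

Along a meridian 3e-06° is 3e-06 × 110600 = 0.3318 m.
That is 0.3318 m = 33.18 cm.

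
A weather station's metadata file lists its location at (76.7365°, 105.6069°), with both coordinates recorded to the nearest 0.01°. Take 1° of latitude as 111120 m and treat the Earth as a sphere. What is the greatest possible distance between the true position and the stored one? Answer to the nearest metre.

570 metres

Rounding to 2 decimal places leaves each coordinate within ±0.005° of the true value.
North–south component: 0.005° × 111120 = 555.6 m.
E–W at 76.7365°: 0.005° × 111120 × cos 76.7365° = 0.005 × 111120 × 0.2294 ≈ 127.471 m.
Combining orthogonally: (555.6² + 127.471²)^½ ≈ 570.035 m.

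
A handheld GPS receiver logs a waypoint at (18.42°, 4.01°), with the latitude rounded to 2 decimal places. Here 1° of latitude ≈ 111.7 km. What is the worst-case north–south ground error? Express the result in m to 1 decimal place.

Rounding to 2 decimal places leaves the latitude within ±0.005° of the true value.
Along the meridian that is 0.005° × 111700 m/° = 558.5 m.

558.5 m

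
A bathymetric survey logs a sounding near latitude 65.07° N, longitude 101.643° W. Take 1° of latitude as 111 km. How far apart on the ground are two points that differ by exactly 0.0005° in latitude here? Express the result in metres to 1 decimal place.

55.5 metres

Along a meridian 0.0005° is 0.0005 × 111000 = 55.5 m.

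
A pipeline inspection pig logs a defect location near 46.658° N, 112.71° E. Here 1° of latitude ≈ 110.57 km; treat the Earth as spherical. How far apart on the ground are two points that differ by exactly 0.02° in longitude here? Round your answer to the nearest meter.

0.02° of longitude at 46.658° is 0.02 × 110570 × cos 46.658° ≈ 0.02 × 75889.9 = 1517.8 m.

1518 meters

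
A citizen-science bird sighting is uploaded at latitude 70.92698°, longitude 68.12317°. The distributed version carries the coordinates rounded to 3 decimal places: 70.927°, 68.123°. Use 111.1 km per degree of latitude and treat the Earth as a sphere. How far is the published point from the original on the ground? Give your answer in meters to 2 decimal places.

6.56 meters

The latitude changed by -0.00002° and the longitude by +0.00017°.
North–south shift: -0.00002 × 111100 = -2.222 m.
E–W at 70.927°: 0.00017° × 111100 × cos 70.927° = 0.00017 × 111100 × 0.3268 ≈ 6.17175 m.
Hypotenuse of the two orthogonal shifts: √(2.222² + 6.17175²) = 6.55956 m.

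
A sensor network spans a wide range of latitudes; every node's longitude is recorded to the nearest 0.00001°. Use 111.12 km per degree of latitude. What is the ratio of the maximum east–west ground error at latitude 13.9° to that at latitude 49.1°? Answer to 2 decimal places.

1.48

Rounding to 5 decimal places leaves the longitude within ±5e-06° of the true value.
Error at 13.9° = 5e-06° × 111120 × cos 13.9° ≈ 0.5556 × 0.9707 = 0.53933 m.
At 49.1°: 5e-06° × 111120 × cos 49.1° = 5e-06 × 111120 × 0.6547 ≈ 0.36377 m.
The ratio reduces to cos 13.9° / cos 49.1° = 0.9707/0.6547 ≈ 1.4826.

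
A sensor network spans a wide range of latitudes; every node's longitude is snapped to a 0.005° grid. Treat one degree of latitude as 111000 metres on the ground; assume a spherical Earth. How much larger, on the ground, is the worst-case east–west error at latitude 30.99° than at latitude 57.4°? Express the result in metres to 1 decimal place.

88.4 metres

With a 0.005° grid the true value lies within half a step, ±0.005°/2 = ±0.0025°, of the stored one.
At 30.99°: 0.0025° × 111000 × cos 30.99° = 0.0025 × 111000 × 0.8573 ≈ 237.89 m.
At 57.4°: 0.0025° × 111000 × cos 57.4° = 0.0025 × 111000 × 0.5388 ≈ 149.51 m.
So the lower-latitude error exceeds the higher by 237.89 − 149.51 = 88.38 m.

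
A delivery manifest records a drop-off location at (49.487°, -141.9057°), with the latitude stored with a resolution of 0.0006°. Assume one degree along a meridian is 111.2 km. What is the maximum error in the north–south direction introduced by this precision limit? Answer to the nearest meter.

33 meters

With a 0.0006° grid the true value lies within half a step, ±0.0006°/2 = ±0.0003°, of the stored one.
Along the meridian that is 0.0003° × 111200 m/° = 33.36 m.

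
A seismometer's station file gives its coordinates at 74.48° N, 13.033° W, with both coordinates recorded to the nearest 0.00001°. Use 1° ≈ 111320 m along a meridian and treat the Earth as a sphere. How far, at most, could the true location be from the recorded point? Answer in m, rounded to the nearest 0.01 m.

0.58 m

Rounding to 5 decimal places leaves each coordinate within ±5e-06° of the true value.
North–south component: 5e-06° × 111320 = 0.5566 m.
E–W at 74.48°: 5e-06° × 111320 × cos 74.48° = 5e-06 × 111320 × 0.2676 ≈ 0.148932 m.
Combining orthogonally: (0.5566² + 0.148932²)^½ ≈ 0.576181 m.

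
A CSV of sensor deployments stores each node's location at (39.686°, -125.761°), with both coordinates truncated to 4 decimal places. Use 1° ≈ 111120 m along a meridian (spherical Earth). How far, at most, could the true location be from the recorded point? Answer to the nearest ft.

46 ft

Truncating at 4 decimal places can drop up to a full unit in the last place, so each coordinate may be off by as much as 0.0001°.
N–S: 0.0001° × 111120 m/° = 11.112 m.
E–W at 39.686°: 0.0001° × 111120 × cos 39.686° = 0.0001 × 111120 × 0.7696 ≈ 8.5513 m.
Worst case both components are at the extreme and orthogonal: √(11.112² + 8.5513²) ≈ 14.0215 m.
Converting: 14.0215 m × 3.2808 ft/m ≈ 46.002 ft.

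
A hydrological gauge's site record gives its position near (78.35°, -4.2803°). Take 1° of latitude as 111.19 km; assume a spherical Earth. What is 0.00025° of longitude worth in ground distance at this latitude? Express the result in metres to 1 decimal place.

5.6 metres

One degree of longitude here spans 111190 × cos 78.35° = 111190 × 0.2019 ≈ 22452.9 m; 0.00025° of that is 5.61322 m.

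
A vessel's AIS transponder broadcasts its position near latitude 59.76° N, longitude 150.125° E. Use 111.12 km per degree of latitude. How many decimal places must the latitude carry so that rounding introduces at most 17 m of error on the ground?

4 decimal places

One degree of latitude covers 111120 m.
Rounding to N decimal places gives at most 0.5 × 10⁻ᴺ degrees of error, i.e. 0.5 × 10⁻ᴺ × 111120 m.
Setting 55560 × 10⁻ᴺ ≤ 17 gives 10ᴺ ≥ 3268, i.e. N ≥ 3.51.
At 3 places the error can reach 55.6 m, but 4 places keeps it to 5.56 m.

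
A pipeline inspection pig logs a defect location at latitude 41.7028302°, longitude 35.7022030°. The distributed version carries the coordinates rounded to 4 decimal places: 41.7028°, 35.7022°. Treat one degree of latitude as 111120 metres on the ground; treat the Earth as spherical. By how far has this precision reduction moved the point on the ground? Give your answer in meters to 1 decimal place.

The latitude changed by +0.0000302° and the longitude by +0.0000030°.
N–S: 0.0000302° × 111120 m/° = 3.35582 m.
E–W at 41.7028°: 0.0000030° × 111120 × cos 41.7028° = 0.0000030 × 111120 × 0.7466 ≈ 0.248888 m.
Combined displacement = (3.35582² + 0.248888²)^½ ≈ 3.36504 m.

3.4 meters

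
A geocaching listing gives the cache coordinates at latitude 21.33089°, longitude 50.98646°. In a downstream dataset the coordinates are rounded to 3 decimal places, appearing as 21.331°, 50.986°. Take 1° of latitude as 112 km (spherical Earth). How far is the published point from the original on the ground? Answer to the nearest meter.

50 meters

The latitude changed by -0.00011° and the longitude by +0.00046°.
N–S: -0.00011° × 112000 m/° = -12.32 m.
E–W at 21.331°: 0.00046° × 112000 × cos 21.331° = 0.00046 × 112000 × 0.9315 ≈ 47.9906 m.
Combined displacement = (12.32² + 47.9906²)^½ ≈ 49.5467 m.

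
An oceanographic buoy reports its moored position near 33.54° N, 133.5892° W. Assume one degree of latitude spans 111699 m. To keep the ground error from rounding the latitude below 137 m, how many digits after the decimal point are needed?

One degree of latitude covers 111699 m.
N decimal places → at most half a unit in the last place, 0.5 × 10⁻ᴺ° = 111699/2 × 10⁻ᴺ m.
Setting 55849.5 × 10⁻ᴺ ≤ 137 gives 10ᴺ ≥ 407.7, i.e. N ≥ 2.61.
So 3 decimal places suffice (55.8 m); 2 would allow up to 558 m.

3 decimal places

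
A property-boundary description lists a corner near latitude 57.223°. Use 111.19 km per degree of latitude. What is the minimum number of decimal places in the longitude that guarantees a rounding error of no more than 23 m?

At 57.223° one degree of longitude covers 111190 × cos 57.223° ≈ 111190 × 0.5414 ≈ 60195 m.
Rounding to N decimal places gives at most 0.5 × 10⁻ᴺ degrees of error, i.e. 0.5 × 10⁻ᴺ × 60195 m.
Need 0.5 × 60195 × 10⁻ᴺ ≤ 23 → 10⁻ᴺ ≤ 7.642e-04, so N ≥ 3.12.
At 3 places the error can reach 30.1 m, but 4 places keeps it to 3.01 m.

4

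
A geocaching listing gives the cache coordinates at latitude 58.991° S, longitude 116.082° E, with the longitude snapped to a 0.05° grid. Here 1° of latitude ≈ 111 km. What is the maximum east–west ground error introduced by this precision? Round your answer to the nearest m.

With a 0.05° grid the true value lies within half a step, ±0.05°/2 = ±0.025°, of the stored one.
Parallels shrink by cos φ, so at 58.991° a degree of longitude is 111000 × 0.5152 ≈ 57184.2 m.
East–west error: 0.025° × 57184.2 m/° ≈ 1429.6 m.

1430 m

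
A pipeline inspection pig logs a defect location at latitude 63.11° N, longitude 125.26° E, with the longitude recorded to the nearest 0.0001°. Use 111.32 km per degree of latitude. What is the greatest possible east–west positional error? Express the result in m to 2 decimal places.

Rounding to 4 decimal places leaves the longitude within ±5e-05° of the true value.
Parallels shrink by cos φ, so at 63.11° a degree of longitude is 111320 × 0.4523 ≈ 50347.7 m.
So at most 5e-05° × 50347.7 ≈ 2.51739 m east–west.

2.52 m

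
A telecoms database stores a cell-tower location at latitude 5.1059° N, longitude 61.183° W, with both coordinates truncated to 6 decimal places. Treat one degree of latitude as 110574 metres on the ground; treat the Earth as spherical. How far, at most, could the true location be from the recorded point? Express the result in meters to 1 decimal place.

0.2 meters

Truncating at 6 decimal places can drop up to a full unit in the last place, so each coordinate may be off by as much as 1e-06°.
North–south component: 1e-06° × 110574 = 0.110574 m.
Longitude error → 1e-06 × 110574 × cos 5.1059° = 1e-06 × 110574 × 0.9960 ≈ 0.110135 m.
The two errors are perpendicular, so the maximum displacement is √(0.110574² + 0.110135²) ≈ 0.156065 m.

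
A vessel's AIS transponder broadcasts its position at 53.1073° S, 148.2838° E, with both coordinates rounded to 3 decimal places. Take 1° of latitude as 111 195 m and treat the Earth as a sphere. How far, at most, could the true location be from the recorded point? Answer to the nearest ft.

Rounding to 3 decimal places leaves each coordinate within ±0.0005° of the true value.
Latitude error → 0.0005 × 111195 = 55.5975 m along the meridian.
Longitude error → 0.0005 × 111195 × cos 53.1073° = 0.0005 × 111195 × 0.6003 ≈ 33.3762 m.
Worst case both components are at the extreme and orthogonal: √(55.5975² + 33.3762²) ≈ 64.8464 m.
In feet: 64.8464 m ÷ 0.3048 ≈ 212.75 ft.

213 ft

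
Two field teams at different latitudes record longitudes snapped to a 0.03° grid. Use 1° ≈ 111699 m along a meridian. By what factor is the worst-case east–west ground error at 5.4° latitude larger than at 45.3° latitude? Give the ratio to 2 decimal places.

1.42

With a 0.03° grid the true value lies within half a step, ±0.03°/2 = ±0.015°, of the stored one.
At 5.4°: 0.015° × 111699 × cos 5.4° = 0.015 × 111699 × 0.9956 ≈ 1668 m.
Error at 45.3° = 0.015° × 111699 × cos 45.3° ≈ 1675.5 × 0.7034 = 1178.5 m.
The ratio reduces to cos 5.4° / cos 45.3° = 0.9956/0.7034 ≈ 1.4154.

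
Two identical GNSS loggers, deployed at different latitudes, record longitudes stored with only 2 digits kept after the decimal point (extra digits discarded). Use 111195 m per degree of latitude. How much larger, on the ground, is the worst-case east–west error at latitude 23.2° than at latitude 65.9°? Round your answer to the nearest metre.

568 metres

Truncating at 2 decimal places can drop up to a full unit in the last place, so the longitude may be off by as much as 0.01°.
Error at 23.2° = 0.01° × 111195 × cos 23.2° ≈ 1112 × 0.9191 = 1022 m.
Error at 65.9° = 0.01° × 111195 × cos 65.9° ≈ 1112 × 0.4083 = 454.04 m.
So the lower-latitude error exceeds the higher by 1022 − 454.04 = 567.99 m.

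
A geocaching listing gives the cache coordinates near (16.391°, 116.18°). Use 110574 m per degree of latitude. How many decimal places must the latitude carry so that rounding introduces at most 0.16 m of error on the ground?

One degree of latitude covers 110574 m.
N decimal places → at most half a unit in the last place, 0.5 × 10⁻ᴺ° = 110574/2 × 10⁻ᴺ m.
Setting 55287 × 10⁻ᴺ ≤ 0.16 gives 10ᴺ ≥ 3.455e+05, i.e. N ≥ 5.54.
N = 5 would give 0.553 m (too coarse); N = 6 gives 0.0553 m ≤ 0.16 m.

6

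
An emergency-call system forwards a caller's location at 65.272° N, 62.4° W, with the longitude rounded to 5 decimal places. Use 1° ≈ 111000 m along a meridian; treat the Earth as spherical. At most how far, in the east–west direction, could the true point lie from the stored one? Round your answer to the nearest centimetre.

23 centimetres

Rounding to 5 decimal places leaves the longitude within ±5e-06° of the true value.
At latitude 65.272° a degree of longitude spans 111000 m × cos 65.272° = 111000 × 0.4183 ≈ 46432.5 m.
East–west error: 5e-06° × 46432.5 m/° ≈ 0.232163 m.
That is 0.232163 m = 23.216 cm.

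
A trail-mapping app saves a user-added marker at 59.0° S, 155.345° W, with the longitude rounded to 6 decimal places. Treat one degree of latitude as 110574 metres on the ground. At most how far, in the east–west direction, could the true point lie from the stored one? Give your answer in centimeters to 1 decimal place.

2.8 centimeters

Rounding to 6 decimal places leaves the longitude within ±5e-07° of the true value.
One degree of longitude at 59° is 110574 × cos 59° ≈ 110574 × 0.5150 = 56949.8 m.
Maximum E–W displacement: 5e-07 × 56949.8 = 0.0284749 m.
That is 0.0284749 m = 2.8475 cm.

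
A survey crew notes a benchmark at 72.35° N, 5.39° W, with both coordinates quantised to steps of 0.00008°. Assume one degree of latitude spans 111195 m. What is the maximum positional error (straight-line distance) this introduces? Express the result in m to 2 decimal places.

4.65 m

With a 0.00008° grid the true value lies within half a step, ±0.00008°/2 = ±4e-05°, of the stored one.
North–south component: 4e-05° × 111195 = 4.4478 m.
Longitude error → 4e-05 × 111195 × cos 72.35° = 4e-05 × 111195 × 0.3032 ≈ 1.34858 m.
The two errors are perpendicular, so the maximum displacement is √(4.4478² + 1.34858²) ≈ 4.64775 m.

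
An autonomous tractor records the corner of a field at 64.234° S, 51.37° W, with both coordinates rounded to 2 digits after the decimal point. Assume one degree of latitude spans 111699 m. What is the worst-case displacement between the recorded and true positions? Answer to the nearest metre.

609 metres

Rounding to 2 decimal places leaves each coordinate within ±0.005° of the true value.
N–S: 0.005° × 111699 m/° = 558.495 m.
Longitude error → 0.005 × 111699 × cos 64.234° = 0.005 × 111699 × 0.4347 ≈ 242.776 m.
Combining orthogonally: (558.495² + 242.776²)^½ ≈ 608.98 m.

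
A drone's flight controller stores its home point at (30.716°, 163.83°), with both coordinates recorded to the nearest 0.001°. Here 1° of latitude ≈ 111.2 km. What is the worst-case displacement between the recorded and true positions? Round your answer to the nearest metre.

Rounding to 3 decimal places leaves each coordinate within ±0.0005° of the true value.
N–S: 0.0005° × 111200 m/° = 55.6 m.
Longitude error → 0.0005 × 111200 × cos 30.716° = 0.0005 × 111200 × 0.8597 ≈ 47.7999 m.
Worst case both components are at the extreme and orthogonal: √(55.6² + 47.7999²) ≈ 73.3225 m.

73 metres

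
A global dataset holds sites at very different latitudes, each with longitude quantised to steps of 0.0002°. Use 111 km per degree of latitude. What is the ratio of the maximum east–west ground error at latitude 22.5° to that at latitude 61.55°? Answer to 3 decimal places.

With a 0.0002° grid the true value lies within half a step, ±0.0002°/2 = ±0.0001°, of the stored one.
At 22.5°: 0.0001° × 111000 × cos 22.5° = 0.0001 × 111000 × 0.9239 ≈ 10.255 m.
Error at 61.55° = 0.0001° × 111000 × cos 61.55° ≈ 11.1 × 0.4764 = 5.2879 m.
Ratio: 10.255 / 5.2879 = cos 22.5° / cos 61.55° ≈ 1.9393.

1.939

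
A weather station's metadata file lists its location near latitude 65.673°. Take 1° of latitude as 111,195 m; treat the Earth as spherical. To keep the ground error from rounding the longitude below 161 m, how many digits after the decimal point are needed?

3 decimal places

At 65.673° one degree of longitude covers 111195 × cos 65.673° ≈ 111195 × 0.4119 ≈ 45806.1 m.
Rounding to N decimal places gives at most 0.5 × 10⁻ᴺ degrees of error, i.e. 0.5 × 10⁻ᴺ × 45806.1 m.
Need 0.5 × 45806.1 × 10⁻ᴺ ≤ 161 → 10⁻ᴺ ≤ 7.030e-03, so N ≥ 2.15.
So 3 decimal places suffice (22.9 m); 2 would allow up to 229 m.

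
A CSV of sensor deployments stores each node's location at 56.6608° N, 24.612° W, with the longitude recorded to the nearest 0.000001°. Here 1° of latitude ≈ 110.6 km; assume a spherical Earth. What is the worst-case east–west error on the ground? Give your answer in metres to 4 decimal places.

Rounding to 6 decimal places leaves the longitude within ±5e-07° of the true value.
One degree of longitude at 56.6608° is 110600 × cos 56.6608° ≈ 110600 × 0.5496 = 60785.2 m.
East–west error: 5e-07° × 60785.2 m/° ≈ 0.0303926 m.

0.0304 metres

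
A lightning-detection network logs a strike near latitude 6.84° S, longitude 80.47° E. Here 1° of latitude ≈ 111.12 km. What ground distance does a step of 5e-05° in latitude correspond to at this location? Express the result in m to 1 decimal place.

5.6 m

Along a meridian 5e-05° is 5e-05 × 111120 = 5.556 m.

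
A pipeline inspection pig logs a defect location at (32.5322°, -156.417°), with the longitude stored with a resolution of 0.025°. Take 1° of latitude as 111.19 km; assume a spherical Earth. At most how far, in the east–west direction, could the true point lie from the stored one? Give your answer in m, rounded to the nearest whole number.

1172 m

With a 0.025° grid the true value lies within half a step, ±0.025°/2 = ±0.0125°, of the stored one.
Parallels shrink by cos φ, so at 32.5322° a degree of longitude is 111190 × 0.8431 ≈ 93743.1 m.
Maximum E–W displacement: 0.0125 × 93743.1 = 1171.79 m.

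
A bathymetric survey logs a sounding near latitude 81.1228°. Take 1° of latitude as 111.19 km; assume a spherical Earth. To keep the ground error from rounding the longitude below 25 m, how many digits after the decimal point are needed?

At 81.1228° one degree of longitude covers 111190 × cos 81.1228° ≈ 111190 × 0.1543 ≈ 17158.5 m.
N decimal places → at most half a unit in the last place, 0.5 × 10⁻ᴺ° = 17158.5/2 × 10⁻ᴺ m.
Need 0.5 × 17158.5 × 10⁻ᴺ ≤ 25 → 10⁻ᴺ ≤ 2.914e-03, so N ≥ 2.54.
At 2 places the error can reach 85.8 m, but 3 places keeps it to 8.58 m.

3 decimal places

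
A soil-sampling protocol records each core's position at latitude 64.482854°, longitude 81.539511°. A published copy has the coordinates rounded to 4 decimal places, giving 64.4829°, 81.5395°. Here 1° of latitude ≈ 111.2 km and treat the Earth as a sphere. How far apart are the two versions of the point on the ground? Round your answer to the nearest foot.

The latitude changed by -0.000046° and the longitude by +0.000011°.
North–south shift: -0.000046 × 111200 = -5.1152 m.
E–W at 64.4829°: 0.000011° × 111200 × cos 64.4829° = 0.000011 × 111200 × 0.4308 ≈ 0.526931 m.
Combined displacement = (5.1152² + 0.526931²)^½ ≈ 5.14227 m.
Converting: 5.14227 m × 3.2808 ft/m ≈ 16.871 ft.

17 feet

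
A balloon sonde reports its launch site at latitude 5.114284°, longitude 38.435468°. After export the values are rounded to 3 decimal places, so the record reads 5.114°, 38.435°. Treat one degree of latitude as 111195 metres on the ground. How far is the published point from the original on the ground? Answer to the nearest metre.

61 metres

The latitude changed by +0.000284° and the longitude by +0.000468°.
N–S: 0.000284° × 111195 m/° = 31.5794 m.
East–west at this latitude: 0.000468° × 111195 × cos 5.114° ≈ 0.000468 × 110752 = 51.8321 m.
Hypotenuse of the two orthogonal shifts: √(31.5794² + 51.8321²) = 60.6945 m.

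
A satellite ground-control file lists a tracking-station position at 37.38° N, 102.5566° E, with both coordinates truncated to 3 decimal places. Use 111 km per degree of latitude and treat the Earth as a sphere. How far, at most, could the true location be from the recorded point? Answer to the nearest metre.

Truncating at 3 decimal places can drop up to a full unit in the last place, so each coordinate may be off by as much as 0.001°.
N–S: 0.001° × 111000 m/° = 111 m.
Longitude error → 0.001 × 111000 × cos 37.38° = 0.001 × 111000 × 0.7946 ≈ 88.2036 m.
The two errors are perpendicular, so the maximum displacement is √(111² + 88.2036²) ≈ 141.778 m.

142 metres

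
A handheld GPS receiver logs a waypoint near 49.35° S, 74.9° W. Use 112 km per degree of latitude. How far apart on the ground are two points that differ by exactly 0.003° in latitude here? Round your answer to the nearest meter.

Along a meridian 0.003° is 0.003 × 112000 = 336 m.

336 meters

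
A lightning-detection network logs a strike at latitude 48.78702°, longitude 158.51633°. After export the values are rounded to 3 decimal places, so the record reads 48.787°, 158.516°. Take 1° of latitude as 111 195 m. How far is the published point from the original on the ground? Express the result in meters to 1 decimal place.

Δlat = 48.78702 − 48.787 = +0.00002°; Δlon = 158.51633 − 158.516 = +0.00033°.
North–south shift: 0.00002 × 111195 = 2.2239 m.
E–W at 48.787°: 0.00033° × 111195 × cos 48.787° = 0.00033 × 111195 × 0.6589 ≈ 24.1764 m.
Distance: √(2.2239² + 24.1764²) ≈ 24.2785 m.

24.3 meters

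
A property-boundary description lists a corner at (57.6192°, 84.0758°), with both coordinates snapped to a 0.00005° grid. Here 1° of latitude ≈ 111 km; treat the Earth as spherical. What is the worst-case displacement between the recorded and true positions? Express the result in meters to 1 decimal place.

3.1 meters

With a 0.00005° grid the true value lies within half a step, ±0.00005°/2 = ±2.5e-05°, of the stored one.
Latitude error → 2.5e-05 × 111000 = 2.775 m along the meridian.
East–west component at 57.6192°: 2.5e-05° × 111000 × cos 57.6192° ≈ 2.5e-05 × 59445.4 ≈ 1.48613 m.
Worst case both components are at the extreme and orthogonal: √(2.775² + 1.48613²) ≈ 3.14789 m.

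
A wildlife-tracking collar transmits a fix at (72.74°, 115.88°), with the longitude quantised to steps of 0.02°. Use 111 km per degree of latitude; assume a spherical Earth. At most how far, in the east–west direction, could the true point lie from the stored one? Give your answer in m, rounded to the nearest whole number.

329 m

With a 0.02° grid the true value lies within half a step, ±0.02°/2 = ±0.01°, of the stored one.
At latitude 72.74° a degree of longitude spans 111000 m × cos 72.74° = 111000 × 0.2967 ≈ 32934.6 m.
East–west error: 0.01° × 32934.6 m/° ≈ 329.346 m.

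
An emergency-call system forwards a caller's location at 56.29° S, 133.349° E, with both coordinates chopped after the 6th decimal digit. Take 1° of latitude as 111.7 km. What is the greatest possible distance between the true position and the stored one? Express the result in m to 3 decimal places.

Truncating at 6 decimal places can drop up to a full unit in the last place, so each coordinate may be off by as much as 1e-06°.
Latitude error → 1e-06 × 111700 = 0.1117 m along the meridian.
East–west component at 56.29°: 1e-06° × 111700 × cos 56.29° ≈ 1e-06 × 61992.3 ≈ 0.0619923 m.
Combining orthogonally: (0.1117² + 0.0619923²)^½ ≈ 0.12775 m.

0.128 m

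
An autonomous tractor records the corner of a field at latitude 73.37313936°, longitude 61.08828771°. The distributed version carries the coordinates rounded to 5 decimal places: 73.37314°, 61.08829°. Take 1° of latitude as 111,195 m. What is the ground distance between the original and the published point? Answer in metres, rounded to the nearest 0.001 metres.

Δlat = 73.37313936 − 73.37314 = -0.00000064°; Δlon = 61.08828771 − 61.08829 = -0.00000229°.
North–south shift: -0.00000064 × 111195 = -0.0711648 m.
East–west at this latitude: -0.00000229° × 111195 × cos 73.3731° ≈ -0.00000229 × 31817.1 = -0.0728611 m.
Hypotenuse of the two orthogonal shifts: √(0.0711648² + 0.0728611²) = 0.101849 m.

0.102 metres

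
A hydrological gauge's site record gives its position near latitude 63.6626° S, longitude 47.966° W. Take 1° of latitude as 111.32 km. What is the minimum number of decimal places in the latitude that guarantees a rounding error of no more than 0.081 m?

One degree of latitude covers 111320 m.
N decimal places → at most half a unit in the last place, 0.5 × 10⁻ᴺ° = 111320/2 × 10⁻ᴺ m.
Setting 55660 × 10⁻ᴺ ≤ 0.081 gives 10ᴺ ≥ 6.872e+05, i.e. N ≥ 5.84.
At 5 places the error can reach 0.557 m, but 6 places keeps it to 0.0557 m.

6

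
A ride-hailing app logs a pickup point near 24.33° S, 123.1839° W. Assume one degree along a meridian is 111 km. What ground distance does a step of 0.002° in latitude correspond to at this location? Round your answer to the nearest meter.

Along a meridian 0.002° is 0.002 × 111000 = 222 m.

222 meters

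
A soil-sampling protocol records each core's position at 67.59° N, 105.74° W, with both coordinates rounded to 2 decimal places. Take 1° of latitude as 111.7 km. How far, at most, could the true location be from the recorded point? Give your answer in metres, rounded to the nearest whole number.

Rounding to 2 decimal places leaves each coordinate within ±0.005° of the true value.
North–south component: 0.005° × 111700 = 558.5 m.
E–W at 67.59°: 0.005° × 111700 × cos 67.59° = 0.005 × 111700 × 0.3812 ≈ 212.918 m.
The two errors are perpendicular, so the maximum displacement is √(558.5² + 212.918²) ≈ 597.709 m.

598 metres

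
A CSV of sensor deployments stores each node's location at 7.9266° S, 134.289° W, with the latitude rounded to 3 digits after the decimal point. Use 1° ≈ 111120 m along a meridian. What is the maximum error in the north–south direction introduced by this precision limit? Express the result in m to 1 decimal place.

55.6 m

Rounding to 3 decimal places leaves the latitude within ±0.0005° of the true value.
Along the meridian that is 0.0005° × 111120 m/° = 55.56 m.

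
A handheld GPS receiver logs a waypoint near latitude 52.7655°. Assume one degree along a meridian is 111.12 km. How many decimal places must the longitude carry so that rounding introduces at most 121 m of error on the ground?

3

At 52.7655° one degree of longitude covers 111120 × cos 52.7655° ≈ 111120 × 0.6051 ≈ 67236.3 m.
With N decimal places the half-ulp bound is 0.5·10⁻ᴺ°, or 0.5·10⁻ᴺ × 67236.3 m on the ground.
Setting 33618.2 × 10⁻ᴺ ≤ 121 gives 10ᴺ ≥ 277.8, i.e. N ≥ 2.44.
So 3 decimal places suffice (33.6 m); 2 would allow up to 336 m.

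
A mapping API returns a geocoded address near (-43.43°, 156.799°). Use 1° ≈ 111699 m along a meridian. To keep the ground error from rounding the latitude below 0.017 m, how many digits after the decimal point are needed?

7

One degree of latitude covers 111699 m.
N decimal places → at most half a unit in the last place, 0.5 × 10⁻ᴺ° = 111699/2 × 10⁻ᴺ m.
Need 0.5 × 111699 × 10⁻ᴺ ≤ 0.017 → 10⁻ᴺ ≤ 3.044e-07, so N ≥ 6.52.
So 7 decimal places suffice (0.00558 m); 6 would allow up to 0.0558 m.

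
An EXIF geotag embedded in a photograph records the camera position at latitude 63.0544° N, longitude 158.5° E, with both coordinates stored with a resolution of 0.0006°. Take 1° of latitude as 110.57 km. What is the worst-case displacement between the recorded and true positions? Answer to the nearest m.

36 m

With a 0.0006° grid the true value lies within half a step, ±0.0006°/2 = ±0.0003°, of the stored one.
North–south component: 0.0003° × 110570 = 33.171 m.
East–west component at 63.0544°: 0.0003° × 110570 × cos 63.0544° ≈ 0.0003 × 50104.2 ≈ 15.0313 m.
Worst case both components are at the extreme and orthogonal: √(33.171² + 15.0313²) ≈ 36.4178 m.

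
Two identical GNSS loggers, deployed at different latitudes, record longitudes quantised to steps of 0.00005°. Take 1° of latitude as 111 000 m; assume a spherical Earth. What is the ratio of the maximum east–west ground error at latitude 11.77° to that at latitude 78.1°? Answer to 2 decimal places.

With a 0.00005° grid the true value lies within half a step, ±0.00005°/2 = ±2.5e-05°, of the stored one.
At 11.77°: 2.5e-05° × 111000 × cos 11.77° = 2.5e-05 × 111000 × 0.9790 ≈ 2.7167 m.
Error at 78.1° = 2.5e-05° × 111000 × cos 78.1° ≈ 2.775 × 0.2062 = 0.57222 m.
The ratio reduces to cos 11.77° / cos 78.1° = 0.9790/0.2062 ≈ 4.7476.

4.75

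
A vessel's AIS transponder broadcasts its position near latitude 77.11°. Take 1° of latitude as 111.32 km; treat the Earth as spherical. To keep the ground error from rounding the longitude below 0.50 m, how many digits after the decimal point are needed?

At 77.11° one degree of longitude covers 111320 × cos 77.11° ≈ 111320 × 0.2231 ≈ 24833.3 m.
N decimal places → at most half a unit in the last place, 0.5 × 10⁻ᴺ° = 24833.3/2 × 10⁻ᴺ m.
Need 0.5 × 24833.3 × 10⁻ᴺ ≤ 0.50 → 10⁻ᴺ ≤ 4.027e-05, so N ≥ 4.40.
N = 4 would give 1.24 m (too coarse); N = 5 gives 0.124 m ≤ 0.50 m.

5 decimal places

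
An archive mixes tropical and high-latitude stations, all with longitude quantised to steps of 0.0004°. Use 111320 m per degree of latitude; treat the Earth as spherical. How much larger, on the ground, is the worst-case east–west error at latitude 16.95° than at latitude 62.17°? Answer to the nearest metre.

With a 0.0004° grid the true value lies within half a step, ±0.0004°/2 = ±0.0002°, of the stored one.
Error at 16.95° = 0.0002° × 111320 × cos 16.95° ≈ 22.264 × 0.9566 = 21.297 m.
At 62.17°: 0.0002° × 111320 × cos 62.17° = 0.0002 × 111320 × 0.4668 ≈ 10.394 m.
Difference: 21.297 − 10.394 = 10.903 m.

11 metres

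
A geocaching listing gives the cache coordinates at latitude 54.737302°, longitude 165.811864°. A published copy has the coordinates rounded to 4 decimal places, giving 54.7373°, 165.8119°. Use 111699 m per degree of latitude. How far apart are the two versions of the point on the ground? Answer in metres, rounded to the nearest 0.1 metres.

2.3 metres

The latitude changed by +0.000002° and the longitude by -0.000036°.
North–south shift: 0.000002 × 111699 = 0.223398 m.
East–west at this latitude: -0.000036° × 111699 × cos 54.7373° ≈ -0.000036 × 64486.8 = -2.32152 m.
Distance: √(0.223398² + 2.32152²) ≈ 2.33225 m.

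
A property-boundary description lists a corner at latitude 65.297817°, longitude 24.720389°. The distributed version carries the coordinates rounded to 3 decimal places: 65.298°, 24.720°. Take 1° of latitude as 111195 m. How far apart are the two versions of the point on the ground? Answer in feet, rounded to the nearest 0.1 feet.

The latitude changed by -0.000183° and the longitude by +0.000389°.
North–south shift: -0.000183 × 111195 = -20.3487 m.
E–W at 65.298°: 0.000389° × 111195 × cos 65.298° = 0.000389 × 111195 × 0.4179 ≈ 18.0762 m.
Distance: √(20.3487² + 18.0762²) ≈ 27.2179 m.
Converting: 27.2179 m × 3.2808 ft/m ≈ 89.298 ft.

89.3 feet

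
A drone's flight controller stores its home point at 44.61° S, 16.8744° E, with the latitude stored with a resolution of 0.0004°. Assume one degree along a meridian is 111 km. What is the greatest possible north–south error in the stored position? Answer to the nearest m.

22 m

With a 0.0004° grid the true value lies within half a step, ±0.0004°/2 = ±0.0002°, of the stored one.
So the N–S error is at most 0.0002 × 111000 = 22.2 m.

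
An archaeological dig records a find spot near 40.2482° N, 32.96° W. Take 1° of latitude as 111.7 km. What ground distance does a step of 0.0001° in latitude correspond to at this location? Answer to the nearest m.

0.0001° × 111700 m/° = 11.17 m.

11 m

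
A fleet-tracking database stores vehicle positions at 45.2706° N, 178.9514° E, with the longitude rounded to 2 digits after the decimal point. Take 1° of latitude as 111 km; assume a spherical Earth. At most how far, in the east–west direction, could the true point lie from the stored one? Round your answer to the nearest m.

391 m

Rounding to 2 decimal places leaves the longitude within ±0.005° of the true value.
Parallels shrink by cos φ, so at 45.2706° a degree of longitude is 111000 × 0.7038 ≈ 78117.3 m.
Maximum E–W displacement: 0.005 × 78117.3 = 390.586 m.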